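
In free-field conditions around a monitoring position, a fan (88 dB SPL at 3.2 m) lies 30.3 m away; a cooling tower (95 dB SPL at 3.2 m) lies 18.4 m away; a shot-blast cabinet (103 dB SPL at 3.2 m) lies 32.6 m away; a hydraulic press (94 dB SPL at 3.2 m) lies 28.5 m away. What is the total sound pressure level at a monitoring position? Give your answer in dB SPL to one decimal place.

Propagate each source to the receiver with L = L_ref − 20·log₁₀(r/r_ref), then add intensities.
fan: 88 − 20·log₁₀(30.3/3.2) = 88 − 19.53 = 68.47 dB SPL.
cooling tower: 95 − 20·log₁₀(18.4/3.2) = 95 − 15.19 = 79.81 dB SPL.
shot-blast cabinet: 103 − 20·log₁₀(32.6/3.2) = 103 − 20.16 = 82.84 dB SPL.
hydraulic press: 94 − 20·log₁₀(28.5/3.2) = 94 − 18.99 = 75.01 dB SPL.
Σ 10^(L/10) = 3.266e+08 → L_total = 10·log₁₀(3.266e+08) = 85.14 dB SPL.

85.1 dB SPL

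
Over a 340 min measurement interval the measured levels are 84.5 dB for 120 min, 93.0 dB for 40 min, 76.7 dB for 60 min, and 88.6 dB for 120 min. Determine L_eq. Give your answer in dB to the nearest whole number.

L_eq = 10·log₁₀[(1/T)·Σ tᵢ·10^(Lᵢ/10)] with T = 340 min.
Σ tᵢ·10^(Lᵢ/10) = 120·10^(84.5/10) + 40·10^(93.0/10) + 60·10^(76.7/10) + 120·10^(88.6/10) = 2.034e+11.
L_eq = 10·log₁₀(2.034e+11/340) = 87.77 dB.

88 dB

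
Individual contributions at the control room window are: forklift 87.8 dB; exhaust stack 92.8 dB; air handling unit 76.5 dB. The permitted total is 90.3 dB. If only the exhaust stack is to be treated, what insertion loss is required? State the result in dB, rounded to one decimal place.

6.5 dB

Fixed contribution from the other sources: Σ 10^(L/10) = 10^(87.8/10) + 10^(76.5/10) = 6.472e+08 (88.11 dB).
To meet 90.3 dB overall, the treated exhaust stack may contribute at most 10^(90.3/10) − 6.472e+08 = 4.243e+08, i.e. 86.28 dB.
So the exhaust stack must be reduced from 92.8 to 86.28 dB: IL = 6.52 dB.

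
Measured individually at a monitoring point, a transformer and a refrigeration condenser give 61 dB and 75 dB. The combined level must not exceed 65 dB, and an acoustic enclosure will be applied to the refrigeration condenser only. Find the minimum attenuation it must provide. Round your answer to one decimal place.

Everything except the refrigeration condenser sums to 10^(61/10) = 1.259e+06 in linear terms, 61.00 dB.
The limit corresponds to 10^(65/10) = 3.162e+06; subtracting the fixed part leaves 1.903e+06 for the refrigeration condenser, i.e. 62.80 dB.
So the refrigeration condenser must be reduced from 75 to 62.80 dB: IL = 12.20 dB.

12.2 dB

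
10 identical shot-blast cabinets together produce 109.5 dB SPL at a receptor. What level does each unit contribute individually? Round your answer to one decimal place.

99.5 dB SPL

Dividing the total intensity by 10 lowers the level by 10·log₁₀ 10 = 10.000 dB: L₁ = 109.5 − 10.000.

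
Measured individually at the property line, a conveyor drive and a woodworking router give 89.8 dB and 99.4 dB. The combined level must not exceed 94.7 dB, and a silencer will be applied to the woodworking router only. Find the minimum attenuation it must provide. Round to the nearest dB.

Everything except the woodworking router sums to 10^(89.8/10) = 9.550e+08 in linear terms, 89.80 dB.
The limit corresponds to 10^(94.7/10) = 2.951e+09; subtracting the fixed part leaves 1.996e+09 for the woodworking router, i.e. 93.00 dB.
Required insertion loss = 99.4 − 93.00 = 6.40 dB.

6 dB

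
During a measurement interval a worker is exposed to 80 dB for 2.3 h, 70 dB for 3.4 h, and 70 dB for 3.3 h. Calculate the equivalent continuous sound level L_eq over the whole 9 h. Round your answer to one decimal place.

75.2 dB

Weight each interval's intensity by its duration and average over T = 9 h:
Σ tᵢ·10^(Lᵢ/10) = 2.3·10^(80/10) + 3.4·10^(70/10) + 3.3·10^(70/10) = 2.970e+08.
L_eq = 10·log₁₀(2.970e+08/9) = 75.19 dB.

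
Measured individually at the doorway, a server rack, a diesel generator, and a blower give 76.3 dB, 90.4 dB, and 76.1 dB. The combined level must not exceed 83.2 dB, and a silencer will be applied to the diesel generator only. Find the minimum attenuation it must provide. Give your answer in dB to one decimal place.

9.4 dB

Everything except the diesel generator sums to 10^(76.3/10) + 10^(76.1/10) = 8.340e+07 in linear terms, 79.21 dB.
The limit corresponds to 10^(83.2/10) = 2.089e+08; subtracting the fixed part leaves 1.255e+08 for the diesel generator, i.e. 80.99 dB.
So the diesel generator must be reduced from 90.4 to 80.99 dB: IL = 9.41 dB.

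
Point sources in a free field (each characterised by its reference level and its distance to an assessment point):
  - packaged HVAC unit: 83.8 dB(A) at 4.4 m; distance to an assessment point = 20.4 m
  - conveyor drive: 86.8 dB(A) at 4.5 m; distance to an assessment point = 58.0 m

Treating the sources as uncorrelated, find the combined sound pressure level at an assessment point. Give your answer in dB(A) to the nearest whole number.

Apply inverse-square spreading to bring every level to the receiver, then sum 10^(L/10).
packaged HVAC unit: 83.8 − 20·log₁₀(20.4/4.4) = 83.8 − 13.32 = 70.48 dB(A).
conveyor drive: 86.8 − 20·log₁₀(58.0/4.5) = 86.8 − 22.20 = 64.60 dB(A).
Σ 10^(L/10) = 1.404e+07 → L_total = 10·log₁₀(1.404e+07) = 71.47 dB(A).

71 dB(A)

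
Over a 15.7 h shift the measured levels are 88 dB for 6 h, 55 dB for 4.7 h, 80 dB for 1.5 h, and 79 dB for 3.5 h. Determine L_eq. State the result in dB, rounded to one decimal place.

84.3 dB

Weight each interval's intensity by its duration and average over T = 15.7 h:
Σ tᵢ·10^(Lᵢ/10) = 6·10^(88/10) + 4.7·10^(55/10) + 1.5·10^(80/10) + 3.5·10^(79/10) = 4.215e+09.
L_eq = 10·log₁₀(4.215e+09/15.7) = 84.29 dB.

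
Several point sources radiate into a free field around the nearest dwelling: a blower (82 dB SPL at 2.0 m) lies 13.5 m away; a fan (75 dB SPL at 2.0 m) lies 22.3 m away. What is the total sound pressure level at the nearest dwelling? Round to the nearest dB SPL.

Apply inverse-square spreading to bring every level to the receiver, then sum 10^(L/10).
blower: 82 − 20·log₁₀(13.5/2.0) = 82 − 16.59 = 65.41 dB SPL.
fan: 75 − 20·log₁₀(22.3/2.0) = 75 − 20.95 = 54.05 dB SPL.
Σ 10^(L/10) = 3.733e+06 → L_total = 10·log₁₀(3.733e+06) = 65.72 dB SPL.

66 dB SPL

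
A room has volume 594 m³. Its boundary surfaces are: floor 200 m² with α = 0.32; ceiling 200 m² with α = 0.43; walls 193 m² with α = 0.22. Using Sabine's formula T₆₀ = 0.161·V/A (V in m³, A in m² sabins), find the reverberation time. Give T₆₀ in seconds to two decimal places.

0.50 s

A = Σ Sᵢαᵢ = 200·0.32 + 200·0.43 + 193·0.22 = 192.46 m².
T₆₀ = 0.161·V/A = 0.161·594/192.46 = 0.497 s.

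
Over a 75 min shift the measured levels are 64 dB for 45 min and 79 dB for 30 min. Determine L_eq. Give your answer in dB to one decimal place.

The energy average is taken in the linear domain: L_eq = 10·log₁₀[(Σ tᵢ·10^(Lᵢ/10))/T], T = 75 min.
Σ tᵢ·10^(Lᵢ/10) = 45·10^(64/10) + 30·10^(79/10) = 2.496e+09.
L_eq = 10·log₁₀(2.496e+09/75) = 75.22 dB.

75.2 dB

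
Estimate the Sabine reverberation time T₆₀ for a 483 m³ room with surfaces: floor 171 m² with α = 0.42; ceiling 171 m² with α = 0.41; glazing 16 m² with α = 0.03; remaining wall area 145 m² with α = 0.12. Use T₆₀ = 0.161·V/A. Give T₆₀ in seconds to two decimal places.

0.49 s

Summing Sᵢαᵢ: 171·0.42 + 171·0.41 + 16·0.03 + 145·0.12 = 159.81 m².
T₆₀ = 0.161·V/A = 0.161·483/159.81 = 0.487 s.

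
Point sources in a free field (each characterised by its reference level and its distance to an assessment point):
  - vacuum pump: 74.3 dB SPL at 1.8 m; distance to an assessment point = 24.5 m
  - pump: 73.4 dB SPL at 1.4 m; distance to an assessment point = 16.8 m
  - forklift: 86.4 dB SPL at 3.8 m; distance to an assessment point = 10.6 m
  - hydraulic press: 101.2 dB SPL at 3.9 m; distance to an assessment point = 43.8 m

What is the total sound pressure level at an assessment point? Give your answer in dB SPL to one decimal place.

82.1 dB SPL

Propagate each source to the receiver with L = L_ref − 20·log₁₀(r/r_ref), then add intensities.
vacuum pump: 74.3 − 20·log₁₀(24.5/1.8) = 74.3 − 22.68 = 51.62 dB SPL.
pump: 73.4 − 20·log₁₀(16.8/1.4) = 73.4 − 21.58 = 51.82 dB SPL.
forklift: 86.4 − 20·log₁₀(10.6/3.8) = 86.4 − 8.91 = 77.49 dB SPL.
hydraulic press: 101.2 − 20·log₁₀(43.8/3.9) = 101.2 − 21.01 = 80.19 dB SPL.
Σ 10^(L/10) = 1.609e+08 → L_total = 10·log₁₀(1.609e+08) = 82.07 dB SPL.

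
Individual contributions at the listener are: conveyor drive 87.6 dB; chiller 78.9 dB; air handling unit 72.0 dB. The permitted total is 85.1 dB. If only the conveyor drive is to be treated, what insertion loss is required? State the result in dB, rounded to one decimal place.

4.0 dB

Everything except the conveyor drive sums to 10^(78.9/10) + 10^(72.0/10) = 9.347e+07 in linear terms, 79.71 dB.
The limit corresponds to 10^(85.1/10) = 3.236e+08; subtracting the fixed part leaves 2.301e+08 for the conveyor drive, i.e. 83.62 dB.
Required insertion loss = 87.6 − 83.62 = 3.98 dB.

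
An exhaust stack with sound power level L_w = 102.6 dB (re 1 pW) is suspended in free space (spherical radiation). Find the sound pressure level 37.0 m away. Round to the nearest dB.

The power spreads over a sphere of area 4π·r², so L_p = L_w − 10·log₁₀(4π·r²).
4π·r² = 1.72e+04 m², 10·log₁₀ of that is 42.356 dB.
L_p = 102.6 − 42.356 = 60.24 dB.

60 dB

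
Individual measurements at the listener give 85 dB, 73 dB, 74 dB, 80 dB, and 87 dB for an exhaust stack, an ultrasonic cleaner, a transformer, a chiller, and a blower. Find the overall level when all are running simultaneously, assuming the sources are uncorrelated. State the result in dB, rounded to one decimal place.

89.8 dB

Incoherent sources combine by intensity addition: L_total = 10·log₁₀(Σ 10^(L_i/10)).
Σ 10^(L/10) = 10^(85/10) + 10^(73/10) + 10^(74/10) + 10^(80/10) + 10^(87/10) = 9.625e+08.
L_total = 10·log₁₀(9.625e+08) = 89.83 dB.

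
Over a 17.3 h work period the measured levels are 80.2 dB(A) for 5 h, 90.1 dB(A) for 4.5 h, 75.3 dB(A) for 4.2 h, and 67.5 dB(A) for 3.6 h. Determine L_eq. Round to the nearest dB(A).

The energy average is taken in the linear domain: L_eq = 10·log₁₀[(Σ tᵢ·10^(Lᵢ/10))/T], T = 17.3 h.
Σ tᵢ·10^(Lᵢ/10) = 5·10^(80.2/10) + 4.5·10^(90.1/10) + 4.2·10^(75.3/10) + 3.6·10^(67.5/10) = 5.291e+09.
L_eq = 10·log₁₀(5.291e+09/17.3) = 84.85 dB(A).

85 dB(A)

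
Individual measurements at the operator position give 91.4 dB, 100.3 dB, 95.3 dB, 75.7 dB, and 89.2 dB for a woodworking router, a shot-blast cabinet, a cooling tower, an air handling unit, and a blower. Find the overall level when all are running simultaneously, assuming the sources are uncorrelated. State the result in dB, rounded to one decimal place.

For uncorrelated sources the intensities add, so convert each level to linear form, sum, and take 10·log₁₀ of the total.
Σ 10^(L/10) = 10^(91.4/10) + 10^(100.3/10) + 10^(95.3/10) + 10^(75.7/10) + 10^(89.2/10) = 1.635e+10.
L_total = 10·log₁₀(1.635e+10) = 102.14 dB.

102.1 dB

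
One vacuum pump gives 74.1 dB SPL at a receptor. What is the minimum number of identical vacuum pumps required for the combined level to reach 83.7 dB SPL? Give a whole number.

10

Need L₁ + 10·log₁₀ N ≥ 83.7, i.e. log₁₀ N ≥ 0.96.
N ≥ 10^(9.6/10) = 9.120, so N = 10.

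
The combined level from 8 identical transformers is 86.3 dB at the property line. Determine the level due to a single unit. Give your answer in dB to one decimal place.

8 equal contributions raise the level by 10·log₁₀ 8 = 9.031 dB, so each unit alone gives 86.3 − 9.031.

77.3 dB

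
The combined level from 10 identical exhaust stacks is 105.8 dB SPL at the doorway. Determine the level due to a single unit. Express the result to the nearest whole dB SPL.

10 equal contributions raise the level by 10·log₁₀ 10 = 10.000 dB, so each unit alone gives 105.8 − 10.000.

96 dB SPL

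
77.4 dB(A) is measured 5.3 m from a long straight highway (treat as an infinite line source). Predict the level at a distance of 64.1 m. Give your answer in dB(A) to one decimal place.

66.6 dB(A)

Line-source attenuation: ΔL = 10·log₁₀(r₂/r₁) = 10·log₁₀(64.1/5.3) = 10.826 dB.
L₂ = 77.4 − 10·log₁₀(64.1/5.3) = 77.4 − 10.826 = 66.57 dB(A).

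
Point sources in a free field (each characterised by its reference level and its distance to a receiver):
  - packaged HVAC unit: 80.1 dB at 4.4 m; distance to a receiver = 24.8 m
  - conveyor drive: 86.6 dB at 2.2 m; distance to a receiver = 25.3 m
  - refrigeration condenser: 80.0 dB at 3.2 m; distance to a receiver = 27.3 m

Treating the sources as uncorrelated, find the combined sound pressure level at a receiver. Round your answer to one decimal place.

69.1 dB

Propagate each source to the receiver with L = L_ref − 20·log₁₀(r/r_ref), then add intensities.
packaged HVAC unit: 80.1 − 20·log₁₀(24.8/4.4) = 80.1 − 15.02 = 65.08 dB.
conveyor drive: 86.6 − 20·log₁₀(25.3/2.2) = 86.6 − 21.21 = 65.39 dB.
refrigeration condenser: 80.0 − 20·log₁₀(27.3/3.2) = 80.0 − 18.62 = 61.38 dB.
Σ 10^(L/10) = 8.051e+06 → L_total = 10·log₁₀(8.051e+06) = 69.06 dB.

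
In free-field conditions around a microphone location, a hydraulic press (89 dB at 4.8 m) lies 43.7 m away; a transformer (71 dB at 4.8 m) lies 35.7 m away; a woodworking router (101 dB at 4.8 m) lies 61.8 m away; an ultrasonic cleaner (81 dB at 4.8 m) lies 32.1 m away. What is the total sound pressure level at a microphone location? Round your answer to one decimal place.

79.5 dB

First find each source's level at the receiver (point-source: −20·log₁₀(r/r_ref)), then combine on an intensity basis.
hydraulic press: 89 − 20·log₁₀(43.7/4.8) = 89 − 19.18 = 69.82 dB.
transformer: 71 − 20·log₁₀(35.7/4.8) = 71 − 17.43 = 53.57 dB.
woodworking router: 101 − 20·log₁₀(61.8/4.8) = 101 − 22.19 = 78.81 dB.
ultrasonic cleaner: 81 − 20·log₁₀(32.1/4.8) = 81 − 16.51 = 64.49 dB.
Σ 10^(L/10) = 8.857e+07 → L_total = 10·log₁₀(8.857e+07) = 79.47 dB.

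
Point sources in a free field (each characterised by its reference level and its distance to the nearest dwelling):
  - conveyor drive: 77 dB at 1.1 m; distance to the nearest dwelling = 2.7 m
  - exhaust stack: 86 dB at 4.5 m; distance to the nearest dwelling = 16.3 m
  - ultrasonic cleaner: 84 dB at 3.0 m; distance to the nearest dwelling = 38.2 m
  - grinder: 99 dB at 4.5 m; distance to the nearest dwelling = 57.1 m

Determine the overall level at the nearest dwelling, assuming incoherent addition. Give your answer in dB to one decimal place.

79.5 dB

First find each source's level at the receiver (point-source: −20·log₁₀(r/r_ref)), then combine on an intensity basis.
conveyor drive: 77 − 20·log₁₀(2.7/1.1) = 77 − 7.80 = 69.20 dB.
exhaust stack: 86 − 20·log₁₀(16.3/4.5) = 86 − 11.18 = 74.82 dB.
ultrasonic cleaner: 84 − 20·log₁₀(38.2/3.0) = 84 − 22.10 = 61.90 dB.
grinder: 99 − 20·log₁₀(57.1/4.5) = 99 − 22.07 = 76.93 dB.
Σ 10^(L/10) = 8.955e+07 → L_total = 10·log₁₀(8.955e+07) = 79.52 dB.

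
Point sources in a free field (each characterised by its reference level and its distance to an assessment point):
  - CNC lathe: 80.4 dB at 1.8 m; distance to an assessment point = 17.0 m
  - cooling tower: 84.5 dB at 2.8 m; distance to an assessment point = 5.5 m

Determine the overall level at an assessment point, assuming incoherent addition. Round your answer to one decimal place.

Propagate each source to the receiver with L = L_ref − 20·log₁₀(r/r_ref), then add intensities.
CNC lathe: 80.4 − 20·log₁₀(17.0/1.8) = 80.4 − 19.50 = 60.90 dB.
cooling tower: 84.5 − 20·log₁₀(5.5/2.8) = 84.5 − 5.86 = 78.64 dB.
Σ 10^(L/10) = 7.427e+07 → L_total = 10·log₁₀(7.427e+07) = 78.71 dB.

78.7 dB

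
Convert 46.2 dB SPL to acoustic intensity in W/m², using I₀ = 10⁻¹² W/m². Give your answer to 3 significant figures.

L = 10·log₁₀(I/I₀) ⇒ I = I₀·10^(L/10) = 10⁻¹² × 10^4.62.

4.17e-08 W/m²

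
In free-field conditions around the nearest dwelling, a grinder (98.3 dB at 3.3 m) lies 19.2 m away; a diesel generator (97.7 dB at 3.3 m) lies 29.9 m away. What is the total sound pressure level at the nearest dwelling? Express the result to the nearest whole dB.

84 dB

First find each source's level at the receiver (point-source: −20·log₁₀(r/r_ref)), then combine on an intensity basis.
grinder: 98.3 − 20·log₁₀(19.2/3.3) = 98.3 − 15.30 = 83.00 dB.
diesel generator: 97.7 − 20·log₁₀(29.9/3.3) = 97.7 − 19.14 = 78.56 dB.
Σ 10^(L/10) = 2.714e+08 → L_total = 10·log₁₀(2.714e+08) = 84.34 dB.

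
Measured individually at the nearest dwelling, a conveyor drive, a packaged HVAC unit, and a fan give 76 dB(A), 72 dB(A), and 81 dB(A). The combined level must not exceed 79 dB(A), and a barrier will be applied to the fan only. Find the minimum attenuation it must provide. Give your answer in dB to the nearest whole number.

Fixed contribution from the other sources: Σ 10^(L/10) = 10^(76/10) + 10^(72/10) = 5.566e+07 (77.46 dB(A)).
The limit corresponds to 10^(79/10) = 7.943e+07; subtracting the fixed part leaves 2.377e+07 for the fan, i.e. 73.76 dB(A).
Required insertion loss = 81 − 73.76 = 7.24 dB.

7 dB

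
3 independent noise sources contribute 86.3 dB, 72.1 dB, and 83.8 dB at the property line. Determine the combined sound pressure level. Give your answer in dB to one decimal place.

For uncorrelated sources the intensities add, so convert each level to linear form, sum, and take 10·log₁₀ of the total.
Σ 10^(L/10) = 10^(86.3/10) + 10^(72.1/10) + 10^(83.8/10) = 6.827e+08.
L_total = 10·log₁₀(6.827e+08) = 88.34 dB.

88.3 dB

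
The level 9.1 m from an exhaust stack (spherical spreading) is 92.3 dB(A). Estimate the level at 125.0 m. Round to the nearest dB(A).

70 dB(A)

Point-source attenuation: ΔL = 20·log₁₀(r₂/r₁) = 20·log₁₀(125.0/9.1) = 22.757 dB.
L₂ = 92.3 − 20·log₁₀(125.0/9.1) = 92.3 − 22.757 = 69.54 dB(A).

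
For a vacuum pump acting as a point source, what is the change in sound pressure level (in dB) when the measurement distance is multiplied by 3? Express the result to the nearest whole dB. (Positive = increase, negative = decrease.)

-10 dB

Point-source spreading: ΔL = −20·log₁₀(r₂/r₁).
ΔL = −20·log₁₀(3) = -9.54 dB.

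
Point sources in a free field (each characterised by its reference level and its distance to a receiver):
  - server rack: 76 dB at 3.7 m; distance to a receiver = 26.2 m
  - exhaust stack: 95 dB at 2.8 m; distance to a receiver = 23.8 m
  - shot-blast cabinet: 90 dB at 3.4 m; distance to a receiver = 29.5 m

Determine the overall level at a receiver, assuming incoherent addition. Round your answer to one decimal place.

Apply inverse-square spreading to bring every level to the receiver, then sum 10^(L/10).
server rack: 76 − 20·log₁₀(26.2/3.7) = 76 − 17.00 = 59.00 dB.
exhaust stack: 95 − 20·log₁₀(23.8/2.8) = 95 − 18.59 = 76.41 dB.
shot-blast cabinet: 90 − 20·log₁₀(29.5/3.4) = 90 − 18.77 = 71.23 dB.
Σ 10^(L/10) = 5.785e+07 → L_total = 10·log₁₀(5.785e+07) = 77.62 dB.

77.6 dB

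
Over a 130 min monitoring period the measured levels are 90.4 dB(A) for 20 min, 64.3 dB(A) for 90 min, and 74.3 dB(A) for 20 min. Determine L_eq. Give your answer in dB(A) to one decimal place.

82.4 dB(A)

Weight each interval's intensity by its duration and average over T = 130 min:
Σ tᵢ·10^(Lᵢ/10) = 20·10^(90.4/10) + 90·10^(64.3/10) + 20·10^(74.3/10) = 2.271e+10.
L_eq = 10·log₁₀(2.271e+10/130) = 82.42 dB(A).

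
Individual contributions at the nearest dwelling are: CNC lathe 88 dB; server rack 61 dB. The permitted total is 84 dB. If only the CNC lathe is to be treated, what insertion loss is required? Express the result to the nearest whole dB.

4 dB

Everything except the CNC lathe sums to 10^(61/10) = 1.259e+06 in linear terms, 61.00 dB.
To meet 84 dB overall, the treated CNC lathe may contribute at most 10^(84/10) − 1.259e+06 = 2.499e+08, i.e. 83.98 dB.
So the CNC lathe must be reduced from 88 to 83.98 dB: IL = 4.02 dB.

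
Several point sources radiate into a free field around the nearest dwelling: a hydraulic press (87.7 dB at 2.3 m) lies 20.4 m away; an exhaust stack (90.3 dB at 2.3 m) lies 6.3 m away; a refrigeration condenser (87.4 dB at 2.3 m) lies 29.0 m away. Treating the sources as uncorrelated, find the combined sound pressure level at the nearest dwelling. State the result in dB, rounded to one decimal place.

First find each source's level at the receiver (point-source: −20·log₁₀(r/r_ref)), then combine on an intensity basis.
hydraulic press: 87.7 − 20·log₁₀(20.4/2.3) = 87.7 − 18.96 = 68.74 dB.
exhaust stack: 90.3 − 20·log₁₀(6.3/2.3) = 90.3 − 8.75 = 81.55 dB.
refrigeration condenser: 87.4 − 20·log₁₀(29.0/2.3) = 87.4 − 22.01 = 65.39 dB.
Σ 10^(L/10) = 1.538e+08 → L_total = 10·log₁₀(1.538e+08) = 81.87 dB.

81.9 dB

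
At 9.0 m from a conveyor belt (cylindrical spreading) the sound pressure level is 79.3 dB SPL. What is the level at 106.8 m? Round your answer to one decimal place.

For a line source, L₂ = L₁ − 10·log₁₀(r₂/r₁).
L₂ = 79.3 − 10·log₁₀(106.8/9.0) = 79.3 − 10.743 = 68.56 dB SPL.

68.6 dB SPL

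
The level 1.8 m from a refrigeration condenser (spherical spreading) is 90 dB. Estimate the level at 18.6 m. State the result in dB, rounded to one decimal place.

Point-source attenuation: ΔL = 20·log₁₀(r₂/r₁) = 20·log₁₀(18.6/1.8) = 20.285 dB.
L₂ = 90 − 20·log₁₀(18.6/1.8) = 90 − 20.285 = 69.72 dB.

69.7 dB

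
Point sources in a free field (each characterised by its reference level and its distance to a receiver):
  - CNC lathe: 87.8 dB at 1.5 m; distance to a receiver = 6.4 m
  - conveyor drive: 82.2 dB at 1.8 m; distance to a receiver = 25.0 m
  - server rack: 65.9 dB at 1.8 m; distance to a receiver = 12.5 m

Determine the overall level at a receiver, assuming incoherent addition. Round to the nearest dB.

Apply inverse-square spreading to bring every level to the receiver, then sum 10^(L/10).
CNC lathe: 87.8 − 20·log₁₀(6.4/1.5) = 87.8 − 12.60 = 75.20 dB.
conveyor drive: 82.2 − 20·log₁₀(25.0/1.8) = 82.2 − 22.85 = 59.35 dB.
server rack: 65.9 − 20·log₁₀(12.5/1.8) = 65.9 − 16.83 = 49.07 dB.
Σ 10^(L/10) = 3.404e+07 → L_total = 10·log₁₀(3.404e+07) = 75.32 dB.

75 dB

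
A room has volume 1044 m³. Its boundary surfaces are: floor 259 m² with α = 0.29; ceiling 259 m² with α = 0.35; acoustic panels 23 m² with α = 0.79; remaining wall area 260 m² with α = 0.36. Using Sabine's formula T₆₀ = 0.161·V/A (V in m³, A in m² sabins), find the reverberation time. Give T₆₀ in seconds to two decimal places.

Summing Sᵢαᵢ: 259·0.29 + 259·0.35 + 23·0.79 + 260·0.36 = 277.53 m².
T₆₀ = 0.161 × 1044 / 277.53 = 0.606 s.

0.61 s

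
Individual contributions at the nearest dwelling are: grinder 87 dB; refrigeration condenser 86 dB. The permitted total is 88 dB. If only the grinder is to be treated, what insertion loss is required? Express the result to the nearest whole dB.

3 dB

Everything except the grinder sums to 10^(86/10) = 3.981e+08 in linear terms, 86.00 dB.
To meet 88 dB overall, the treated grinder may contribute at most 10^(88/10) − 3.981e+08 = 2.329e+08, i.e. 83.67 dB.
Required insertion loss = 87 − 83.67 = 3.33 dB.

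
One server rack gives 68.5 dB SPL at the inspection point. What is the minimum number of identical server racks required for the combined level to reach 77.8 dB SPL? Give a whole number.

The shortfall is 77.8 − 68.5 = 9.3 dB, and N units add 10·log₁₀ N, so need 10·log₁₀ N ≥ 9.3.
N ≥ 10^(9.3/10) = 8.511, so N = 9.

9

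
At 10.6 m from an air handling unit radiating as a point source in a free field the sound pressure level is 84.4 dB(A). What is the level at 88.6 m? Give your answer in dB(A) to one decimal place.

Spherical spreading from a point source gives a 20·log₁₀(r₂/r₁) drop.
L₂ = 84.4 − 20·log₁₀(88.6/10.6) = 84.4 − 18.443 = 65.96 dB(A).

66.0 dB(A)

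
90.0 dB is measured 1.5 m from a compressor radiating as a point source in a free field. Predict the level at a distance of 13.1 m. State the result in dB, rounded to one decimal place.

71.2 dB

For a point source, L₂ = L₁ − 20·log₁₀(r₂/r₁).
L₂ = 90.0 − 20·log₁₀(13.1/1.5) = 90.0 − 18.824 = 71.18 dB.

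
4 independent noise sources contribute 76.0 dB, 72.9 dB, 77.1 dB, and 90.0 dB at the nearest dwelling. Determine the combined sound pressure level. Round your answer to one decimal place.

90.5 dB

For uncorrelated sources the intensities add, so convert each level to linear form, sum, and take 10·log₁₀ of the total.
Σ 10^(L/10) = 10^(76.0/10) + 10^(72.9/10) + 10^(77.1/10) + 10^(90.0/10) = 1.111e+09.
L_total = 10·log₁₀(1.111e+09) = 90.46 dB.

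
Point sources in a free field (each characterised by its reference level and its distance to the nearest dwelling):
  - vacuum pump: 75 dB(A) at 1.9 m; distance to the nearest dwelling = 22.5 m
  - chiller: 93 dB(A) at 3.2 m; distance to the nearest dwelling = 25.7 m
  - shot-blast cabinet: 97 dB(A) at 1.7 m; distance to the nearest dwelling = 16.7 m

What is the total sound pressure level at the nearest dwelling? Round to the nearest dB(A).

Apply inverse-square spreading to bring every level to the receiver, then sum 10^(L/10).
vacuum pump: 75 − 20·log₁₀(22.5/1.9) = 75 − 21.47 = 53.53 dB(A).
chiller: 93 − 20·log₁₀(25.7/3.2) = 93 − 18.10 = 74.90 dB(A).
shot-blast cabinet: 97 − 20·log₁₀(16.7/1.7) = 97 − 19.85 = 77.15 dB(A).
Σ 10^(L/10) = 8.309e+07 → L_total = 10·log₁₀(8.309e+07) = 79.20 dB(A).

79 dB(A)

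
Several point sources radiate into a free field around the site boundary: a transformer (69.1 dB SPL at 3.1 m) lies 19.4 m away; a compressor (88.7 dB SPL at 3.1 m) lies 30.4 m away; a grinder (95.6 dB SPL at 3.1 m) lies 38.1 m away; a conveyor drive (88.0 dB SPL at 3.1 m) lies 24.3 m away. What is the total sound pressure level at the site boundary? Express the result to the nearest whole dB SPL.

First find each source's level at the receiver (point-source: −20·log₁₀(r/r_ref)), then combine on an intensity basis.
transformer: 69.1 − 20·log₁₀(19.4/3.1) = 69.1 − 15.93 = 53.17 dB SPL.
compressor: 88.7 − 20·log₁₀(30.4/3.1) = 88.7 − 19.83 = 68.87 dB SPL.
grinder: 95.6 − 20·log₁₀(38.1/3.1) = 95.6 − 21.79 = 73.81 dB SPL.
conveyor drive: 88.0 − 20·log₁₀(24.3/3.1) = 88.0 − 17.88 = 70.12 dB SPL.
Σ 10^(L/10) = 4.222e+07 → L_total = 10·log₁₀(4.222e+07) = 76.26 dB SPL.

76 dB SPL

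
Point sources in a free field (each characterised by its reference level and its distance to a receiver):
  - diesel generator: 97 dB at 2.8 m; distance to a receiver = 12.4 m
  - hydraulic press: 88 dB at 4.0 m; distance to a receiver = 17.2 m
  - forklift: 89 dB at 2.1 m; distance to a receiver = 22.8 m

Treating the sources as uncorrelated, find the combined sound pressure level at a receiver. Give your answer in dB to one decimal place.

First find each source's level at the receiver (point-source: −20·log₁₀(r/r_ref)), then combine on an intensity basis.
diesel generator: 97 − 20·log₁₀(12.4/2.8) = 97 − 12.93 = 84.07 dB.
hydraulic press: 88 − 20·log₁₀(17.2/4.0) = 88 − 12.67 = 75.33 dB.
forklift: 89 − 20·log₁₀(22.8/2.1) = 89 − 20.71 = 68.29 dB.
Σ 10^(L/10) = 2.964e+08 → L_total = 10·log₁₀(2.964e+08) = 84.72 dB.

84.7 dB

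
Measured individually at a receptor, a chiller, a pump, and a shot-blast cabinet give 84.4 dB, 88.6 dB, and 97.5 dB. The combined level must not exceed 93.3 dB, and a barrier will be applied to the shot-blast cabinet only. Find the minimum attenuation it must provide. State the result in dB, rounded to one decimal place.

6.9 dB

Everything except the shot-blast cabinet sums to 10^(84.4/10) + 10^(88.6/10) = 9.999e+08 in linear terms, 90.00 dB.
To meet 93.3 dB overall, the treated shot-blast cabinet may contribute at most 10^(93.3/10) − 9.999e+08 = 1.138e+09, i.e. 90.56 dB.
Required insertion loss = 97.5 − 90.56 = 6.94 dB.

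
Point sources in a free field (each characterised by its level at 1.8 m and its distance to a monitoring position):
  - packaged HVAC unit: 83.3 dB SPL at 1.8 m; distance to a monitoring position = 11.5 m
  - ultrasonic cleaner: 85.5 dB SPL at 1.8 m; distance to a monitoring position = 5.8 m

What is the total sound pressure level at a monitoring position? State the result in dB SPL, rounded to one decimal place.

Apply inverse-square spreading to bring every level to the receiver, then sum 10^(L/10).
packaged HVAC unit: 83.3 − 20·log₁₀(11.5/1.8) = 83.3 − 16.11 = 67.19 dB SPL.
ultrasonic cleaner: 85.5 − 20·log₁₀(5.8/1.8) = 85.5 − 10.16 = 75.34 dB SPL.
Σ 10^(L/10) = 3.941e+07 → L_total = 10·log₁₀(3.941e+07) = 75.96 dB SPL.

76.0 dB SPL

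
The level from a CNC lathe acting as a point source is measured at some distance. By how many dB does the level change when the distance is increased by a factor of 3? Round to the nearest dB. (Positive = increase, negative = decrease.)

-10 dB

With spherical spreading the level changes by −20·log₁₀(r₂/r₁).
ΔL = −20·log₁₀(3) = -9.54 dB.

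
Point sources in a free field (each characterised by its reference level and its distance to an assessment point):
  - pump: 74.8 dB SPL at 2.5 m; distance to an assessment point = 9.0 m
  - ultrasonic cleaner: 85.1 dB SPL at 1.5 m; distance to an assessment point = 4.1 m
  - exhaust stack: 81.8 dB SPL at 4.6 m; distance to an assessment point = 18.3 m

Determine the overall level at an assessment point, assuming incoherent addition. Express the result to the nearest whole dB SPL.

77 dB SPL

Apply inverse-square spreading to bring every level to the receiver, then sum 10^(L/10).
pump: 74.8 − 20·log₁₀(9.0/2.5) = 74.8 − 11.13 = 63.67 dB SPL.
ultrasonic cleaner: 85.1 − 20·log₁₀(4.1/1.5) = 85.1 − 8.73 = 76.37 dB SPL.
exhaust stack: 81.8 − 20·log₁₀(18.3/4.6) = 81.8 − 11.99 = 69.81 dB SPL.
Σ 10^(L/10) = 5.521e+07 → L_total = 10·log₁₀(5.521e+07) = 77.42 dB SPL.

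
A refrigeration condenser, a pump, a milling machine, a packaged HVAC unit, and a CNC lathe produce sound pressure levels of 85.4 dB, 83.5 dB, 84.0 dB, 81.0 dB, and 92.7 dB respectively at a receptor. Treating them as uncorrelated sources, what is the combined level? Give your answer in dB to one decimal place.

94.5 dB

Incoherent sources combine by intensity addition: L_total = 10·log₁₀(Σ 10^(L_i/10)).
Σ 10^(L/10) = 10^(85.4/10) + 10^(83.5/10) + 10^(84.0/10) + 10^(81.0/10) + 10^(92.7/10) = 2.810e+09.
L_total = 10·log₁₀(2.810e+09) = 94.49 dB.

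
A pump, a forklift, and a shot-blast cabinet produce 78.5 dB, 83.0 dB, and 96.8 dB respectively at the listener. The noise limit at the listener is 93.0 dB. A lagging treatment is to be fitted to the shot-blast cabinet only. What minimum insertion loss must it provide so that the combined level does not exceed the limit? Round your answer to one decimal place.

4.4 dB

Everything except the shot-blast cabinet sums to 10^(78.5/10) + 10^(83.0/10) = 2.703e+08 in linear terms, 84.32 dB.
To meet 93.0 dB overall, the treated shot-blast cabinet may contribute at most 10^(93.0/10) − 2.703e+08 = 1.725e+09, i.e. 92.37 dB.
Required insertion loss = 96.8 − 92.37 = 4.43 dB.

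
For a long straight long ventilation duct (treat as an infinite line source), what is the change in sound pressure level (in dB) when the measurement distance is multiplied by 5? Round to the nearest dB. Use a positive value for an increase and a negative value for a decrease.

Line-source spreading: ΔL = −10·log₁₀(r₂/r₁).
ΔL = −10·log₁₀(5) = -6.99 dB.

-7 dB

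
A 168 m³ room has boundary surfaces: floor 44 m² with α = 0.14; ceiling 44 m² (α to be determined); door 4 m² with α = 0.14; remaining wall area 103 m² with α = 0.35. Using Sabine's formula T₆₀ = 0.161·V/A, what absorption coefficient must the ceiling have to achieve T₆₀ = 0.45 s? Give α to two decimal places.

0.39

Required total absorption A = 0.161·168/0.45 = 60.11 m².
Absorption from the other surfaces = 44·0.14 + 4·0.14 + 103·0.35 = 42.77 m², so the ceiling must supply 17.34 m² over 44 m².
α = 17.34/44 = 0.394.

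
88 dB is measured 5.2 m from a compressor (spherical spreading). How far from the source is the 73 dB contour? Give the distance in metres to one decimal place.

The 15.0 dB drop corresponds to a distance ratio of 10^(15.0/20) for a point source.
r₂ = 5.2·10^((88−73)/20) = 5.2·10^(15.0/20) = 29.24 m.

29.2 m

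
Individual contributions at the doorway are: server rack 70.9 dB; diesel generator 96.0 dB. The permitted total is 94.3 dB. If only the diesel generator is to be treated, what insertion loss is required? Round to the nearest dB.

Everything except the diesel generator sums to 10^(70.9/10) = 1.230e+07 in linear terms, 70.90 dB.
To meet 94.3 dB overall, the treated diesel generator may contribute at most 10^(94.3/10) − 1.230e+07 = 2.679e+09, i.e. 94.28 dB.
Required insertion loss = 96.0 − 94.28 = 1.72 dB.

2 dB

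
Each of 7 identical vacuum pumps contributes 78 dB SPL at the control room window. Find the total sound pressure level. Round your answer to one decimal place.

With 7 equal, uncorrelated contributions the intensity is 7× that of one unit, giving a rise of 10·log₁₀ 7.
L_total = 78 + 10·log₁₀(7) = 78 + 8.451 = 86.45 dB SPL.

86.5 dB SPL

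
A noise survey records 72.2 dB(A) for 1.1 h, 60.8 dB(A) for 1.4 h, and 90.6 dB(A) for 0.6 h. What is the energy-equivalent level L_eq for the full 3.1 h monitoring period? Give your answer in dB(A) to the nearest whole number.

84 dB(A)

Weight each interval's intensity by its duration and average over T = 3.1 h:
Σ tᵢ·10^(Lᵢ/10) = 1.1·10^(72.2/10) + 1.4·10^(60.8/10) + 0.6·10^(90.6/10) = 7.088e+08.
L_eq = 10·log₁₀(7.088e+08/3.1) = 83.59 dB(A).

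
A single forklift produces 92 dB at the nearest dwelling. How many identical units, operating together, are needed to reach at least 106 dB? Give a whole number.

26

The shortfall is 106 − 92 = 14.0 dB, and N units add 10·log₁₀ N, so need 10·log₁₀ N ≥ 14.0.
N ≥ 10^(14.0/10) = 25.119, so N = 26.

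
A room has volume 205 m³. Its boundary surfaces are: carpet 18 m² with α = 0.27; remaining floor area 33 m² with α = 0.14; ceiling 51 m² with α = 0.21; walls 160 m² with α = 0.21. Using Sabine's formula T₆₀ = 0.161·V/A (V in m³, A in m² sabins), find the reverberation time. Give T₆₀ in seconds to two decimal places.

A = Σ Sᵢαᵢ = 18·0.27 + 33·0.14 + 51·0.21 + 160·0.21 = 53.79 m².
T₆₀ = 0.161·V/A = 0.161·205/53.79 = 0.614 s.

0.61 s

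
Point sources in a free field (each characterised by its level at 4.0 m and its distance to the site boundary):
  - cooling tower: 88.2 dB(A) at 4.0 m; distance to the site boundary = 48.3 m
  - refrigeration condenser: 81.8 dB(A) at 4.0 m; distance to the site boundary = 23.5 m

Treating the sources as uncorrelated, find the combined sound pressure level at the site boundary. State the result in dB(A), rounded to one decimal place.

69.5 dB(A)

Apply inverse-square spreading to bring every level to the receiver, then sum 10^(L/10).
cooling tower: 88.2 − 20·log₁₀(48.3/4.0) = 88.2 − 21.64 = 66.56 dB(A).
refrigeration condenser: 81.8 − 20·log₁₀(23.5/4.0) = 81.8 − 15.38 = 66.42 dB(A).
Σ 10^(L/10) = 8.916e+06 → L_total = 10·log₁₀(8.916e+06) = 69.50 dB(A).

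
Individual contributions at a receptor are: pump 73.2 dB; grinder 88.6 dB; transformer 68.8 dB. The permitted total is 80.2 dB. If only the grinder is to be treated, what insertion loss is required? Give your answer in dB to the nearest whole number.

Everything except the grinder sums to 10^(73.2/10) + 10^(68.8/10) = 2.848e+07 in linear terms, 74.55 dB.
The limit corresponds to 10^(80.2/10) = 1.047e+08; subtracting the fixed part leaves 7.623e+07 for the grinder, i.e. 78.82 dB.
So the grinder must be reduced from 88.6 to 78.82 dB: IL = 9.78 dB.

10 dB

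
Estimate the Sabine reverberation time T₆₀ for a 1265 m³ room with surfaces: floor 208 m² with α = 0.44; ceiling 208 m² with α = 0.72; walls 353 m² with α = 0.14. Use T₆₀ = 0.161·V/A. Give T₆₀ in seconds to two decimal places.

0.70 s

Total absorption A = 208·0.44 + 208·0.72 + 353·0.14 = 290.70 m² sabins.
T₆₀ = 0.161·V/A = 0.161·1265/290.70 = 0.701 s.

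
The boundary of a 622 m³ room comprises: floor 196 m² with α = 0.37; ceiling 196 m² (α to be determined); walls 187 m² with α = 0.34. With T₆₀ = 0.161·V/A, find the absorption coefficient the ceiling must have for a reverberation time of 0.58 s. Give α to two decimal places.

A = 0.161·V/T₆₀ = 0.161·622/0.58 = 172.66 m² sabins.
Absorption from the other surfaces = 196·0.37 + 187·0.34 = 136.10 m², so the ceiling must supply 36.56 m² over 196 m².
α = 36.56/196 = 0.187.

0.19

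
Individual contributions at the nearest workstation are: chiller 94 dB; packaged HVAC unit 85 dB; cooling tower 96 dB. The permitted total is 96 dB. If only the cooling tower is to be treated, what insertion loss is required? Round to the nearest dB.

5 dB

Everything except the cooling tower sums to 10^(94/10) + 10^(85/10) = 2.828e+09 in linear terms, 94.51 dB.
The limit corresponds to 10^(96/10) = 3.981e+09; subtracting the fixed part leaves 1.153e+09 for the cooling tower, i.e. 90.62 dB.
Required insertion loss = 96 − 90.62 = 5.38 dB.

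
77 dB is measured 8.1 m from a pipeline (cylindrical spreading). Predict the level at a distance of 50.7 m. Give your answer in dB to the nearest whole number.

69 dB

For a line source, L₂ = L₁ − 10·log₁₀(r₂/r₁).
L₂ = 77 − 10·log₁₀(50.7/8.1) = 77 − 7.965 = 69.03 dB.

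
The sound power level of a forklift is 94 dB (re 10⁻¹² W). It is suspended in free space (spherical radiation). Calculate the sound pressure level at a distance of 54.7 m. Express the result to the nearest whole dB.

L_p = L_w − 10·log₁₀(4π·r²) with r = 54.7 m.
4π·r² = 3.76e+04 m², 10·log₁₀ of that is 45.752 dB.
L_p = 94 − 45.752 = 48.25 dB.

48 dB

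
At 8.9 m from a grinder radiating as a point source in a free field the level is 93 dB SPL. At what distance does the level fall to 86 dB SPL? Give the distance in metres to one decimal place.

19.9 m

Point-source spreading drops the level by 20·log₁₀(r₂/r₁); inverting, r₂/r₁ = 10^(ΔL/20).
r₂ = 8.9·10^((93−86)/20) = 8.9·10^(7.0/20) = 19.92 m.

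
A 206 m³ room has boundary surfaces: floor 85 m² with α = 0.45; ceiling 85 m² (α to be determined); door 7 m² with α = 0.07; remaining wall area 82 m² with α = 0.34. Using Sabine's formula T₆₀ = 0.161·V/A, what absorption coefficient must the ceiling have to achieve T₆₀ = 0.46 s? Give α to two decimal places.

0.06

A = 0.161·V/T₆₀ = 0.161·206/0.46 = 72.10 m² sabins.
Absorption from the other surfaces = 85·0.45 + 7·0.07 + 82·0.34 = 66.62 m², so the ceiling must supply 5.48 m² over 85 m².
α = 5.48/85 = 0.064.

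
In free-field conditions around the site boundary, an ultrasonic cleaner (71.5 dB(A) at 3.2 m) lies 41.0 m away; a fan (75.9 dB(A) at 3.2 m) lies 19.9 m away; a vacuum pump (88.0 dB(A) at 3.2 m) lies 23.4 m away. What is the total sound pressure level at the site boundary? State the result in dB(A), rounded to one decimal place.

First find each source's level at the receiver (point-source: −20·log₁₀(r/r_ref)), then combine on an intensity basis.
ultrasonic cleaner: 71.5 − 20·log₁₀(41.0/3.2) = 71.5 − 22.15 = 49.35 dB(A).
fan: 75.9 − 20·log₁₀(19.9/3.2) = 75.9 − 15.87 = 60.03 dB(A).
vacuum pump: 88.0 − 20·log₁₀(23.4/3.2) = 88.0 − 17.28 = 70.72 dB(A).
Σ 10^(L/10) = 1.289e+07 → L_total = 10·log₁₀(1.289e+07) = 71.10 dB(A).

71.1 dB(A)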